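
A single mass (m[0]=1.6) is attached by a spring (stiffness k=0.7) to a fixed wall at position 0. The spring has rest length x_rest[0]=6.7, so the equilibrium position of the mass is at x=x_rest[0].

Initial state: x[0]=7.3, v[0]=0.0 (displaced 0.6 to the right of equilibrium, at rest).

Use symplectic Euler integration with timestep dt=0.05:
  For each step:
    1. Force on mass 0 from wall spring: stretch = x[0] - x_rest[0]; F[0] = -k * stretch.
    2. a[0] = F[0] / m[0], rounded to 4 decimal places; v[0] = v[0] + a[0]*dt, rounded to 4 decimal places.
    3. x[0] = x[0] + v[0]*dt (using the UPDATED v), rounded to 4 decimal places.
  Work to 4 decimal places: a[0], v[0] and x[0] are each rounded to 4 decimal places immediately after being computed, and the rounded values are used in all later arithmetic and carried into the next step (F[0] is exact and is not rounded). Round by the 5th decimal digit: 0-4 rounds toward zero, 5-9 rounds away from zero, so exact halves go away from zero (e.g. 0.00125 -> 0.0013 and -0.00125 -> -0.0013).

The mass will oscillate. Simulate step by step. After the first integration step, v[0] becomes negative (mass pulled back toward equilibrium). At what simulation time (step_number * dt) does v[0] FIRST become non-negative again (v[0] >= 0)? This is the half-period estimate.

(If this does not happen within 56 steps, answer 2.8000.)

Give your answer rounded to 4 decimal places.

Step 0: x=[7.3000] v=[0.0000]
Step 1: x=[7.2993] v=[-0.0131]
Step 2: x=[7.2980] v=[-0.0262]
Step 3: x=[7.2960] v=[-0.0393]
Step 4: x=[7.2934] v=[-0.0523]
Step 5: x=[7.2901] v=[-0.0653]
Step 6: x=[7.2862] v=[-0.0782]
Step 7: x=[7.2817] v=[-0.0910]
Step 8: x=[7.2765] v=[-0.1037]
Step 9: x=[7.2707] v=[-0.1163]
Step 10: x=[7.2643] v=[-0.1288]
Step 11: x=[7.2572] v=[-0.1411]
Step 12: x=[7.2495] v=[-0.1533]
Step 13: x=[7.2412] v=[-0.1653]
Step 14: x=[7.2323] v=[-0.1771]
Step 15: x=[7.2229] v=[-0.1887]
Step 16: x=[7.2129] v=[-0.2001]
Step 17: x=[7.2023] v=[-0.2113]
Step 18: x=[7.1912] v=[-0.2223]
Step 19: x=[7.1796] v=[-0.2330]
Step 20: x=[7.1674] v=[-0.2435]
Step 21: x=[7.1547] v=[-0.2537]
Step 22: x=[7.1415] v=[-0.2636]
Step 23: x=[7.1278] v=[-0.2733]
Step 24: x=[7.1137] v=[-0.2827]
Step 25: x=[7.0991] v=[-0.2918]
Step 26: x=[7.0841] v=[-0.3005]
Step 27: x=[7.0687] v=[-0.3089]
Step 28: x=[7.0529] v=[-0.3170]
Step 29: x=[7.0367] v=[-0.3247]
Step 30: x=[7.0201] v=[-0.3321]
Step 31: x=[7.0031] v=[-0.3391]
Step 32: x=[6.9858] v=[-0.3457]
Step 33: x=[6.9682] v=[-0.3520]
Step 34: x=[6.9503] v=[-0.3579]
Step 35: x=[6.9321] v=[-0.3634]
Step 36: x=[6.9137] v=[-0.3685]
Step 37: x=[6.8950] v=[-0.3732]
Step 38: x=[6.8761] v=[-0.3775]
Step 39: x=[6.8570] v=[-0.3814]
Step 40: x=[6.8378] v=[-0.3848]
Step 41: x=[6.8184] v=[-0.3878]
Step 42: x=[6.7989] v=[-0.3904]
Step 43: x=[6.7793] v=[-0.3926]
Step 44: x=[6.7596] v=[-0.3943]
Step 45: x=[6.7398] v=[-0.3956]
Step 46: x=[6.7200] v=[-0.3965]
Step 47: x=[6.7002] v=[-0.3969]
Step 48: x=[6.6804] v=[-0.3969]
Step 49: x=[6.6606] v=[-0.3965]
Step 50: x=[6.6408] v=[-0.3956]
Step 51: x=[6.6211] v=[-0.3943]
Step 52: x=[6.6015] v=[-0.3926]
Step 53: x=[6.5820] v=[-0.3904]
Step 54: x=[6.5626] v=[-0.3878]
Step 55: x=[6.5434] v=[-0.3848]
Step 56: x=[6.5243] v=[-0.3814]
v[0] did not become non-negative within 56 steps; using fallback time=2.8000

Answer: 2.8000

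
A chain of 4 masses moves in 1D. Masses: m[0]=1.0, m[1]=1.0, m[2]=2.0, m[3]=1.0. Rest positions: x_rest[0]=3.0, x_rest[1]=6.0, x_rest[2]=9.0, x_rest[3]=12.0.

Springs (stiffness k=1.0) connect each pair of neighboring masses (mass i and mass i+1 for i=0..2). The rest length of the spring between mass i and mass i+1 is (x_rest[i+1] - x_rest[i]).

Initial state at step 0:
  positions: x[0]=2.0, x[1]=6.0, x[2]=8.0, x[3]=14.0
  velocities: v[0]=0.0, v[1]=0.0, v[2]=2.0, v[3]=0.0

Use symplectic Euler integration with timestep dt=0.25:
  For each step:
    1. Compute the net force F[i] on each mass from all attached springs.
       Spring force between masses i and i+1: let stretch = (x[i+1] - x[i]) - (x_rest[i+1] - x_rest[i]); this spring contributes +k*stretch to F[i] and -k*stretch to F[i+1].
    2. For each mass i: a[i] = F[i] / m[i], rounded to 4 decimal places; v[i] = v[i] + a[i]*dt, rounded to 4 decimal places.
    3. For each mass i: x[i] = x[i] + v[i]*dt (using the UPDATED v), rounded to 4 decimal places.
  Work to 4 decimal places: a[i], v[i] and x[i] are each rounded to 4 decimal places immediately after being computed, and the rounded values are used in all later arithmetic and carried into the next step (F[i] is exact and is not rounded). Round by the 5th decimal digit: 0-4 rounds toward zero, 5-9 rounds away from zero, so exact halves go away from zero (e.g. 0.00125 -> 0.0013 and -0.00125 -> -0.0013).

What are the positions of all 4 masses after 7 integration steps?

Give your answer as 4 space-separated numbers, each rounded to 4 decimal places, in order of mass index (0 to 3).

Step 0: x=[2.0000 6.0000 8.0000 14.0000] v=[0.0000 0.0000 2.0000 0.0000]
Step 1: x=[2.0625 5.8750 8.6250 13.8125] v=[0.2500 -0.5000 2.5000 -0.7500]
Step 2: x=[2.1758 5.6836 9.3262 13.4883] v=[0.4531 -0.7656 2.8047 -1.2969]
Step 3: x=[2.3208 5.5006 10.0436 13.0915] v=[0.5801 -0.7319 2.8697 -1.5874]
Step 4: x=[2.4771 5.4028 10.7143 12.6917] v=[0.6251 -0.3911 2.6828 -1.5994]
Step 5: x=[2.6287 5.4542 11.2808 12.3558] v=[0.6065 0.2054 2.2660 -1.3438]
Step 6: x=[2.7694 5.6931 11.6988 12.1402] v=[0.5629 0.9557 1.6721 -0.8626]
Step 7: x=[2.9054 6.1247 11.9430 12.0845] v=[0.5438 1.7262 0.9766 -0.2230]

Answer: 2.9054 6.1247 11.9430 12.0845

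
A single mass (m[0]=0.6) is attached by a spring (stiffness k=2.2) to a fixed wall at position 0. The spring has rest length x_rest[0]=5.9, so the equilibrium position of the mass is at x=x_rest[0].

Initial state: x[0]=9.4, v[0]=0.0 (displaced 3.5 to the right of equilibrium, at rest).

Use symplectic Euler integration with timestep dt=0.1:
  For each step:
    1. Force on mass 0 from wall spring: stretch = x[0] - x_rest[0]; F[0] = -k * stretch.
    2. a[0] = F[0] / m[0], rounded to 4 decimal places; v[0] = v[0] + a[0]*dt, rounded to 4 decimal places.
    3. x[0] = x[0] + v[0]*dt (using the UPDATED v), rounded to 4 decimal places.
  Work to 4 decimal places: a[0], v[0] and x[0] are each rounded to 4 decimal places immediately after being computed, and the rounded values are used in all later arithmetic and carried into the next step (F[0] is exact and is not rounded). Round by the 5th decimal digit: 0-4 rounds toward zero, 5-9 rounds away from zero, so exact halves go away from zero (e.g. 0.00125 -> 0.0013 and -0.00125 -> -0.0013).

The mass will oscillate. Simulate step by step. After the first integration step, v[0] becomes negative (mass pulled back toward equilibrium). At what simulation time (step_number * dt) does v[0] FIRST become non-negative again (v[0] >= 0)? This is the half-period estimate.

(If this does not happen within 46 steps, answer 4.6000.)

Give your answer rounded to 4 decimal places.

Step 0: x=[9.4000] v=[0.0000]
Step 1: x=[9.2717] v=[-1.2833]
Step 2: x=[9.0197] v=[-2.5196]
Step 3: x=[8.6534] v=[-3.6635]
Step 4: x=[8.1861] v=[-4.6731]
Step 5: x=[7.6350] v=[-5.5113]
Step 6: x=[7.0203] v=[-6.1475]
Step 7: x=[6.3645] v=[-6.5583]
Step 8: x=[5.6916] v=[-6.7286]
Step 9: x=[5.0264] v=[-6.6522]
Step 10: x=[4.3932] v=[-6.3319]
Step 11: x=[3.8153] v=[-5.7794]
Step 12: x=[3.3138] v=[-5.0150]
Step 13: x=[2.9071] v=[-4.0667]
Step 14: x=[2.6102] v=[-2.9693]
Step 15: x=[2.4339] v=[-1.7630]
Step 16: x=[2.3847] v=[-0.4921]
Step 17: x=[2.4644] v=[0.7968]
First v>=0 after going negative at step 17, time=1.7000

Answer: 1.7000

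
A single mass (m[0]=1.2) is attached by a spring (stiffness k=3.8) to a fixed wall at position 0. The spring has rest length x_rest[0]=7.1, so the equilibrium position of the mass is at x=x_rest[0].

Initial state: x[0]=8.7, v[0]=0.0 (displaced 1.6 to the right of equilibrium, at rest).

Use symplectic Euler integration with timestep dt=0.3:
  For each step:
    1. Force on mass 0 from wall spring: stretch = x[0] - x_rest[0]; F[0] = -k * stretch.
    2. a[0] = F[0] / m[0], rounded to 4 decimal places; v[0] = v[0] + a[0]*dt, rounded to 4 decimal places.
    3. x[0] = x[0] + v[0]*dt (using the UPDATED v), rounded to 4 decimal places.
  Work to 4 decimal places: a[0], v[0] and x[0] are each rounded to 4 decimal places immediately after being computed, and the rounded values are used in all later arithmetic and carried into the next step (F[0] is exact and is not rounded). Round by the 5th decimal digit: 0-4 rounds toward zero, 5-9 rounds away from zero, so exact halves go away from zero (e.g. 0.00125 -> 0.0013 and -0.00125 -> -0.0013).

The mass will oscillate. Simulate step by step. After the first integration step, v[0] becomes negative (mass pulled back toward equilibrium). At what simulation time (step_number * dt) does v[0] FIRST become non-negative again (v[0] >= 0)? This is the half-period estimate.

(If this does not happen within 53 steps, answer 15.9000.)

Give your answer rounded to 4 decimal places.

Answer: 1.8000

Derivation:
Step 0: x=[8.7000] v=[0.0000]
Step 1: x=[8.2440] v=[-1.5200]
Step 2: x=[7.4620] v=[-2.6068]
Step 3: x=[6.5768] v=[-2.9507]
Step 4: x=[5.8407] v=[-2.4537]
Step 5: x=[5.4635] v=[-1.2574]
Step 6: x=[5.5527] v=[0.2973]
First v>=0 after going negative at step 6, time=1.8000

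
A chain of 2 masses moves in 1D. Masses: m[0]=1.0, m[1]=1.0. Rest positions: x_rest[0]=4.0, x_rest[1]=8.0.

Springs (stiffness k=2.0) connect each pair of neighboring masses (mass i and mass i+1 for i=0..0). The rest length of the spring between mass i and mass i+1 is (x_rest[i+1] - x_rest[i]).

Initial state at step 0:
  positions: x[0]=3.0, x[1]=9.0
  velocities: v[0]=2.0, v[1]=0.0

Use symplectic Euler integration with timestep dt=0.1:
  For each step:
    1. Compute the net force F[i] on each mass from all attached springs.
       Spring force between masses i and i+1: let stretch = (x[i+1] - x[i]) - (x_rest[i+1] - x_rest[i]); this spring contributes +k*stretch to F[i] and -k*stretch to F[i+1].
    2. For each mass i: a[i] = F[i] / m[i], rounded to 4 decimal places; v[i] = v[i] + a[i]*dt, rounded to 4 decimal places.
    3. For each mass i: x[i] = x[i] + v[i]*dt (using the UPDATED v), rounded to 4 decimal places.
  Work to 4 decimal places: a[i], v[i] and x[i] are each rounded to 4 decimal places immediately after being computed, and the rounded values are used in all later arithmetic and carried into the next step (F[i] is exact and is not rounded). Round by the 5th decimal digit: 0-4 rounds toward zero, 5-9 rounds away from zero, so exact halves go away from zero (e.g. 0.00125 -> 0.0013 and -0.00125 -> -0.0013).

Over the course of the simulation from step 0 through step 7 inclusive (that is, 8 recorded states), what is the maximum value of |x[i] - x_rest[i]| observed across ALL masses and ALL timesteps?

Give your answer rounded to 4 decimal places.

Answer: 1.1268

Derivation:
Step 0: x=[3.0000 9.0000] v=[2.0000 0.0000]
Step 1: x=[3.2400 8.9600] v=[2.4000 -0.4000]
Step 2: x=[3.5144 8.8856] v=[2.7440 -0.7440]
Step 3: x=[3.8162 8.7838] v=[3.0182 -1.0182]
Step 4: x=[4.1374 8.6626] v=[3.2117 -1.2117]
Step 5: x=[4.4691 8.5309] v=[3.3167 -1.3167]
Step 6: x=[4.8020 8.3980] v=[3.3291 -1.3291]
Step 7: x=[5.1268 8.2732] v=[3.2483 -1.2483]
Max displacement = 1.1268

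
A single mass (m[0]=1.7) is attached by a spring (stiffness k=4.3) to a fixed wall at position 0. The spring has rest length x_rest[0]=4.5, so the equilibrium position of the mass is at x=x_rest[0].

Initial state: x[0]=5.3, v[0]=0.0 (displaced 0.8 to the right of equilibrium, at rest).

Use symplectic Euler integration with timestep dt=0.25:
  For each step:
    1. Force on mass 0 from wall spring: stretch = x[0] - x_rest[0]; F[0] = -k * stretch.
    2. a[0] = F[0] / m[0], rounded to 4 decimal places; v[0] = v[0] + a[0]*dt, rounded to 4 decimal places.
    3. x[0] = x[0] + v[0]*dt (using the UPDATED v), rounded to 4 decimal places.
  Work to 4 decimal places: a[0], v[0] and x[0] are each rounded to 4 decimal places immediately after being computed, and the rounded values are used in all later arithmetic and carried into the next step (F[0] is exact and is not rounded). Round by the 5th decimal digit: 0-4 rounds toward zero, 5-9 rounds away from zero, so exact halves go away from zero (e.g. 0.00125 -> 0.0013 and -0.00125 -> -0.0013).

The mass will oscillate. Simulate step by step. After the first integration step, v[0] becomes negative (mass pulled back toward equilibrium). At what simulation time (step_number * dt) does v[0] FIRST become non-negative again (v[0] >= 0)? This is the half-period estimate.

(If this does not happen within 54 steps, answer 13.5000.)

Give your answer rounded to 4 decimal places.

Answer: 2.0000

Derivation:
Step 0: x=[5.3000] v=[0.0000]
Step 1: x=[5.1735] v=[-0.5059]
Step 2: x=[4.9406] v=[-0.9318]
Step 3: x=[4.6380] v=[-1.2104]
Step 4: x=[4.3136] v=[-1.2977]
Step 5: x=[4.0187] v=[-1.1798]
Step 6: x=[3.7998] v=[-0.8755]
Step 7: x=[3.6916] v=[-0.4327]
Step 8: x=[3.7112] v=[0.0785]
First v>=0 after going negative at step 8, time=2.0000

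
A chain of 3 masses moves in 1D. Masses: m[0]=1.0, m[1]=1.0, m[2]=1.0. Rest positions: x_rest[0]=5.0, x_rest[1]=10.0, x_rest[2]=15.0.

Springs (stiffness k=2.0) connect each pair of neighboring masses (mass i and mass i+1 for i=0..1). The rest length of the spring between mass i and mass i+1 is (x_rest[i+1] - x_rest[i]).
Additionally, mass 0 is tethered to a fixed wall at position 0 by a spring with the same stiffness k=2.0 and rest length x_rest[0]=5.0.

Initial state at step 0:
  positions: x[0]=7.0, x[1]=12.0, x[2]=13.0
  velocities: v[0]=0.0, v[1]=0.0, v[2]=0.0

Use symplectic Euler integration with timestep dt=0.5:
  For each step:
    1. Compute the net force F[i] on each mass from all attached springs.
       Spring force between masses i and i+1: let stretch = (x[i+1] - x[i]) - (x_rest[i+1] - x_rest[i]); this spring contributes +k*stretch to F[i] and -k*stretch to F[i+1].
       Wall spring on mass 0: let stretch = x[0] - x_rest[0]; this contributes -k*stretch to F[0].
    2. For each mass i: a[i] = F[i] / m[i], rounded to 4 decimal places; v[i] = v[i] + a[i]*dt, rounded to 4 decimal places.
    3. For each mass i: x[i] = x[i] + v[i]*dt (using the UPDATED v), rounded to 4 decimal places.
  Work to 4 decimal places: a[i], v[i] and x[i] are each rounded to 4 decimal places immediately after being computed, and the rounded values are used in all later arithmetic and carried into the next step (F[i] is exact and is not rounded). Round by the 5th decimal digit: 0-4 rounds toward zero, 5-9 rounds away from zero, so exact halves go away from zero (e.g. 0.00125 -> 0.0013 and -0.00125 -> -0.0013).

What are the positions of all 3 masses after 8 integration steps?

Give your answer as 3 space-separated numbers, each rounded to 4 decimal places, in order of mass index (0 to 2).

Step 0: x=[7.0000 12.0000 13.0000] v=[0.0000 0.0000 0.0000]
Step 1: x=[6.0000 10.0000 15.0000] v=[-2.0000 -4.0000 4.0000]
Step 2: x=[4.0000 8.5000 17.0000] v=[-4.0000 -3.0000 4.0000]
Step 3: x=[2.2500 9.0000 17.2500] v=[-3.5000 1.0000 0.5000]
Step 4: x=[2.7500 10.2500 15.8750] v=[1.0000 2.5000 -2.7500]
Step 5: x=[5.6250 10.5625 14.1875] v=[5.7500 0.6250 -3.3750]
Step 6: x=[8.1563 10.2188 13.1875] v=[5.0625 -0.6875 -2.0000]
Step 7: x=[7.6407 10.3282 13.2032] v=[-1.0313 0.2187 0.0313]
Step 8: x=[4.6485 10.5313 14.2814] v=[-5.9845 0.4062 2.1563]

Answer: 4.6485 10.5313 14.2814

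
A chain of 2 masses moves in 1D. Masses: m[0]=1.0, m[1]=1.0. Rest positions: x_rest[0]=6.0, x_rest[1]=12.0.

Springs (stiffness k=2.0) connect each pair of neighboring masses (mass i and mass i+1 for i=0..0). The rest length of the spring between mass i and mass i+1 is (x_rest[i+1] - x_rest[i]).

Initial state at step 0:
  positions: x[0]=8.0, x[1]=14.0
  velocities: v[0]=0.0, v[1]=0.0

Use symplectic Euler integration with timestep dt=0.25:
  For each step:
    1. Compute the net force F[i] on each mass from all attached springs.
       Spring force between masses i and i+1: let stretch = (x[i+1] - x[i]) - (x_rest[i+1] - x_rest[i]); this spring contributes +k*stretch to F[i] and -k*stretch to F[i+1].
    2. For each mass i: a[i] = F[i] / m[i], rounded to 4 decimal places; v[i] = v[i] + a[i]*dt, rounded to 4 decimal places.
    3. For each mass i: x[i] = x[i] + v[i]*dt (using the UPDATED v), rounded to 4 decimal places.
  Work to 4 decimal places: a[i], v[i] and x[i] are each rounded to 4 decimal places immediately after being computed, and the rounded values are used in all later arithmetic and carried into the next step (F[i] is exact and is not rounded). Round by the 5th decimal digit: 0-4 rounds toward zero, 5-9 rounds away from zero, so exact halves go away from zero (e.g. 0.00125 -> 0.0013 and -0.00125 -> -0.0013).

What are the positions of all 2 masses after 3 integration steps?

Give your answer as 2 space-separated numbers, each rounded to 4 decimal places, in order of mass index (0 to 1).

Step 0: x=[8.0000 14.0000] v=[0.0000 0.0000]
Step 1: x=[8.0000 14.0000] v=[0.0000 0.0000]
Step 2: x=[8.0000 14.0000] v=[0.0000 0.0000]
Step 3: x=[8.0000 14.0000] v=[0.0000 0.0000]

Answer: 8.0000 14.0000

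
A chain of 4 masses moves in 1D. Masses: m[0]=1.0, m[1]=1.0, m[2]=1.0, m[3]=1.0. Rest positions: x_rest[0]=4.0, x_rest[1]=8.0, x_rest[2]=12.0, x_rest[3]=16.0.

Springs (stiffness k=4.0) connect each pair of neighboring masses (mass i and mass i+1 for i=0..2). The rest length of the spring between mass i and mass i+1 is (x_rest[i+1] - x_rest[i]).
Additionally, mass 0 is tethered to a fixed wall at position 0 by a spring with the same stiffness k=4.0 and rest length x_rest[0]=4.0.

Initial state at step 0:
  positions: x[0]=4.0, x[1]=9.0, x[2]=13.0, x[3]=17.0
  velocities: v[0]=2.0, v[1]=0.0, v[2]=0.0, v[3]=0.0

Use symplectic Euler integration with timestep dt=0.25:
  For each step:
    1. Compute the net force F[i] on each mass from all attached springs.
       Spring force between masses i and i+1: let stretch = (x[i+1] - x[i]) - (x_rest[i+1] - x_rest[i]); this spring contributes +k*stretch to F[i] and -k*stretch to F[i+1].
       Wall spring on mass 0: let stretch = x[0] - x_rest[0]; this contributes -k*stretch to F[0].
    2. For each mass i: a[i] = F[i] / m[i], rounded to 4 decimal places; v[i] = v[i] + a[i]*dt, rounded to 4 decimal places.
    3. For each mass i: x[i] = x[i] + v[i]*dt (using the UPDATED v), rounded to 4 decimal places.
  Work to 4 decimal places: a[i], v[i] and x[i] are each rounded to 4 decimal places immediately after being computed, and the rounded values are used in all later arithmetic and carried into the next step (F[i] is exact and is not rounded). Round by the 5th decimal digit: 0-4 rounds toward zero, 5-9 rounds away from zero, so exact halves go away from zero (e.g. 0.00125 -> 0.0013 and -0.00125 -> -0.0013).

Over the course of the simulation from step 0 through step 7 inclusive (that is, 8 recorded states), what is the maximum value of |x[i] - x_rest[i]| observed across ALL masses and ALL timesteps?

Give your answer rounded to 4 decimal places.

Answer: 1.3594

Derivation:
Step 0: x=[4.0000 9.0000 13.0000 17.0000] v=[2.0000 0.0000 0.0000 0.0000]
Step 1: x=[4.7500 8.7500 13.0000 17.0000] v=[3.0000 -1.0000 0.0000 0.0000]
Step 2: x=[5.3125 8.5625 12.9375 17.0000] v=[2.2500 -0.7500 -0.2500 0.0000]
Step 3: x=[5.3594 8.6563 12.7969 16.9844] v=[0.1875 0.3750 -0.5625 -0.0625]
Step 4: x=[4.8907 8.9610 12.6680 16.9219] v=[-1.8750 1.2187 -0.5156 -0.2500]
Step 5: x=[4.2169 9.1749 12.6758 16.7959] v=[-2.6954 0.8554 0.0313 -0.5039]
Step 6: x=[3.7283 9.0245 12.8384 16.6399] v=[-1.9543 -0.6017 0.6505 -0.6240]
Step 7: x=[3.6317 8.5035 12.9979 16.5335] v=[-0.3864 -2.0840 0.6381 -0.4255]
Max displacement = 1.3594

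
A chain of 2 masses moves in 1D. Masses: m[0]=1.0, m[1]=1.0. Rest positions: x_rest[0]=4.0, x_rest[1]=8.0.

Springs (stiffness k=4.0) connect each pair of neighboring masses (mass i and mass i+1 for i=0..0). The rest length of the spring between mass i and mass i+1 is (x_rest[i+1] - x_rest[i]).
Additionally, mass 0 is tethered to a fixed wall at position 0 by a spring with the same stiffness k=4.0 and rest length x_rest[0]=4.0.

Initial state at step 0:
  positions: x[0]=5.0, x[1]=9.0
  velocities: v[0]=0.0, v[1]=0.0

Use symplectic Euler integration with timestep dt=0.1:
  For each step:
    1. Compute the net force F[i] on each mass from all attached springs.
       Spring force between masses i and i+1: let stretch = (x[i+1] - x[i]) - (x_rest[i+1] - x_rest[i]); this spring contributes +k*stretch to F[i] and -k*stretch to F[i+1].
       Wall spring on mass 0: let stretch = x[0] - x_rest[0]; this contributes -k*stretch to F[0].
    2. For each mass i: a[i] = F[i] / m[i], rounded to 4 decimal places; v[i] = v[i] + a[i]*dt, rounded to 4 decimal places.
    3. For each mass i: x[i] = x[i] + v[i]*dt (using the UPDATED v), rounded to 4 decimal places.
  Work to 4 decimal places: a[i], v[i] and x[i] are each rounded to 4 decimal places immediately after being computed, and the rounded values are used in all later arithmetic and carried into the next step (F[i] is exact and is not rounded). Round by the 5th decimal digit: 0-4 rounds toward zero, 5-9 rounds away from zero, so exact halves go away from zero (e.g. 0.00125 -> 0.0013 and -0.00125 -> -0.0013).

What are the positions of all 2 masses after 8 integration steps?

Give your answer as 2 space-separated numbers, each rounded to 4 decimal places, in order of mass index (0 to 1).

Answer: 4.0996 8.7431

Derivation:
Step 0: x=[5.0000 9.0000] v=[0.0000 0.0000]
Step 1: x=[4.9600 9.0000] v=[-0.4000 0.0000]
Step 2: x=[4.8832 8.9984] v=[-0.7680 -0.0160]
Step 3: x=[4.7757 8.9922] v=[-1.0752 -0.0621]
Step 4: x=[4.6458 8.9773] v=[-1.2989 -0.1487]
Step 5: x=[4.5033 8.9492] v=[-1.4246 -0.2813]
Step 6: x=[4.3585 8.9032] v=[-1.4476 -0.4597]
Step 7: x=[4.2212 8.8354] v=[-1.3731 -0.6776]
Step 8: x=[4.0996 8.7431] v=[-1.2159 -0.9233]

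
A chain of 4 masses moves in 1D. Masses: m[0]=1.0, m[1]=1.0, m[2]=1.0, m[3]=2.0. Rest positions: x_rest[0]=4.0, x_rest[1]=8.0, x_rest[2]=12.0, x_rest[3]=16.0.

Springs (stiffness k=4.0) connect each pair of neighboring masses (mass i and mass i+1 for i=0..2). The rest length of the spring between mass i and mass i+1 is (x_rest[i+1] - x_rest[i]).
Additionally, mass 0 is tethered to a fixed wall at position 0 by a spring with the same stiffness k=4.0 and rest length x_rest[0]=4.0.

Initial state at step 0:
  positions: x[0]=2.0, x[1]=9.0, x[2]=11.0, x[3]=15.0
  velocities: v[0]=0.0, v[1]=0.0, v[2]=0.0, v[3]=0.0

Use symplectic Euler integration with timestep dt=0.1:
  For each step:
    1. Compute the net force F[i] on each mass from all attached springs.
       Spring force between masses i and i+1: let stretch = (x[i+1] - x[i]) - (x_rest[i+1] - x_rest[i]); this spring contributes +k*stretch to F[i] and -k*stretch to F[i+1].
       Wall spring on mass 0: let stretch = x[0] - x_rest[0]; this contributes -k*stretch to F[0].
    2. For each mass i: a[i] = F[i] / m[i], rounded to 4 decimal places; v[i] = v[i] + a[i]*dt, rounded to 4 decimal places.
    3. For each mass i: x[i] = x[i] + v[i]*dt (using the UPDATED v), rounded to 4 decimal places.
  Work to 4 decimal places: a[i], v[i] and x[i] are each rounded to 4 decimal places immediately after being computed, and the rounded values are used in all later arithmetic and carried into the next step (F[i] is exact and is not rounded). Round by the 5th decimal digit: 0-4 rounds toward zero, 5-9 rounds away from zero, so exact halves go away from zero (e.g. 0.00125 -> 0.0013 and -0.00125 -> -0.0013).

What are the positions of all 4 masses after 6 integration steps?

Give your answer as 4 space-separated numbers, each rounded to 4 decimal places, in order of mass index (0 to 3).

Answer: 4.7557 6.4144 11.8506 15.0874

Derivation:
Step 0: x=[2.0000 9.0000 11.0000 15.0000] v=[0.0000 0.0000 0.0000 0.0000]
Step 1: x=[2.2000 8.8000 11.0800 15.0000] v=[2.0000 -2.0000 0.8000 0.0000]
Step 2: x=[2.5760 8.4272 11.2256 15.0016] v=[3.7600 -3.7280 1.4560 0.0160]
Step 3: x=[3.0830 7.9323 11.4103 15.0077] v=[5.0701 -4.9491 1.8470 0.0608]
Step 4: x=[3.6607 7.3825 11.5998 15.0218] v=[5.7766 -5.4976 1.8948 0.1413]
Step 5: x=[4.2408 6.8526 11.7575 15.0475] v=[5.8010 -5.2994 1.5767 0.2569]
Step 6: x=[4.7557 6.4144 11.8506 15.0874] v=[5.1494 -4.3822 0.9307 0.3989]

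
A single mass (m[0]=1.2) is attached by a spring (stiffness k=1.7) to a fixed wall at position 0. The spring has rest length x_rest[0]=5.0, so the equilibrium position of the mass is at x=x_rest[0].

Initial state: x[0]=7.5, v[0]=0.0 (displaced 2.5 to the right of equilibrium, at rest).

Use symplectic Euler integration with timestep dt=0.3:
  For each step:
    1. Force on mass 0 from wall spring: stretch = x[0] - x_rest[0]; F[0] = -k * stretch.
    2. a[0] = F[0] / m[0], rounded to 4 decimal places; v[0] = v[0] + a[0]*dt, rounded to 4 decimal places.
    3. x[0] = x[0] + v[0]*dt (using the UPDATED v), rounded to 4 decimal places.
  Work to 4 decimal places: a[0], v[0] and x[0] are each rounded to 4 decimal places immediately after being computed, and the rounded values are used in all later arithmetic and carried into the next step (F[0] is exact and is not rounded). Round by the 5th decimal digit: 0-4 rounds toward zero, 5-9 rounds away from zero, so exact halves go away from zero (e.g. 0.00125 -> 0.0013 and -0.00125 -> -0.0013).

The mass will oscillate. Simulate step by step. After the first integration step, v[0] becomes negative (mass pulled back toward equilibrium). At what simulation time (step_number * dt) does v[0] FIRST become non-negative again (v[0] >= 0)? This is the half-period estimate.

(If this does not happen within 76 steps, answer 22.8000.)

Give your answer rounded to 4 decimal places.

Answer: 2.7000

Derivation:
Step 0: x=[7.5000] v=[0.0000]
Step 1: x=[7.1813] v=[-1.0625]
Step 2: x=[6.5844] v=[-1.9896]
Step 3: x=[5.7855] v=[-2.6630]
Step 4: x=[4.8865] v=[-2.9968]
Step 5: x=[4.0019] v=[-2.9486]
Step 6: x=[3.2446] v=[-2.5244]
Step 7: x=[2.7111] v=[-1.7784]
Step 8: x=[2.4694] v=[-0.8056]
Step 9: x=[2.5504] v=[0.2699]
First v>=0 after going negative at step 9, time=2.7000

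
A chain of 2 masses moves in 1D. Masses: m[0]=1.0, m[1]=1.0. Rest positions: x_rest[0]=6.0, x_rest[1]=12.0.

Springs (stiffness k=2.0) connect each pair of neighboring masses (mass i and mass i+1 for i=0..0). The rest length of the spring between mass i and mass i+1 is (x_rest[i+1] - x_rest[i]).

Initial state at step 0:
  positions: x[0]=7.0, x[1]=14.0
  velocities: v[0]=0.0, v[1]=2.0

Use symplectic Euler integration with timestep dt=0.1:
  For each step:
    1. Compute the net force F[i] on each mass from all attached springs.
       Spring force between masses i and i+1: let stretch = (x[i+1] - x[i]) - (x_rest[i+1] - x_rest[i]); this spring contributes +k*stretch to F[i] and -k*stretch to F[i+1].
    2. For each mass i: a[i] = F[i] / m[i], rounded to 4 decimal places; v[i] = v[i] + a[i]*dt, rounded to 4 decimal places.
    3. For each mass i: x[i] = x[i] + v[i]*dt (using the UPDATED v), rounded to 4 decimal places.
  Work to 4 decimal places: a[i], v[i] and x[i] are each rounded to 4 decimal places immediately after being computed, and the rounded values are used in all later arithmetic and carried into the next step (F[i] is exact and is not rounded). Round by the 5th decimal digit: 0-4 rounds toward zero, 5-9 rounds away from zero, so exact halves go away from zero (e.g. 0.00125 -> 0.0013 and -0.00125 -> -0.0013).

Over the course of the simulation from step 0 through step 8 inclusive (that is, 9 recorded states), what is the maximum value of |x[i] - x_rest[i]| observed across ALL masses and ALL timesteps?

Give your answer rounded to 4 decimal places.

Answer: 2.7361

Derivation:
Step 0: x=[7.0000 14.0000] v=[0.0000 2.0000]
Step 1: x=[7.0200 14.1800] v=[0.2000 1.8000]
Step 2: x=[7.0632 14.3368] v=[0.4320 1.5680]
Step 3: x=[7.1319 14.4681] v=[0.6867 1.3133]
Step 4: x=[7.2273 14.5727] v=[0.9539 1.0461]
Step 5: x=[7.3496 14.6504] v=[1.2230 0.7770]
Step 6: x=[7.4979 14.7021] v=[1.4832 0.5168]
Step 7: x=[7.6703 14.7297] v=[1.7240 0.2760]
Step 8: x=[7.8639 14.7361] v=[1.9359 0.0641]
Max displacement = 2.7361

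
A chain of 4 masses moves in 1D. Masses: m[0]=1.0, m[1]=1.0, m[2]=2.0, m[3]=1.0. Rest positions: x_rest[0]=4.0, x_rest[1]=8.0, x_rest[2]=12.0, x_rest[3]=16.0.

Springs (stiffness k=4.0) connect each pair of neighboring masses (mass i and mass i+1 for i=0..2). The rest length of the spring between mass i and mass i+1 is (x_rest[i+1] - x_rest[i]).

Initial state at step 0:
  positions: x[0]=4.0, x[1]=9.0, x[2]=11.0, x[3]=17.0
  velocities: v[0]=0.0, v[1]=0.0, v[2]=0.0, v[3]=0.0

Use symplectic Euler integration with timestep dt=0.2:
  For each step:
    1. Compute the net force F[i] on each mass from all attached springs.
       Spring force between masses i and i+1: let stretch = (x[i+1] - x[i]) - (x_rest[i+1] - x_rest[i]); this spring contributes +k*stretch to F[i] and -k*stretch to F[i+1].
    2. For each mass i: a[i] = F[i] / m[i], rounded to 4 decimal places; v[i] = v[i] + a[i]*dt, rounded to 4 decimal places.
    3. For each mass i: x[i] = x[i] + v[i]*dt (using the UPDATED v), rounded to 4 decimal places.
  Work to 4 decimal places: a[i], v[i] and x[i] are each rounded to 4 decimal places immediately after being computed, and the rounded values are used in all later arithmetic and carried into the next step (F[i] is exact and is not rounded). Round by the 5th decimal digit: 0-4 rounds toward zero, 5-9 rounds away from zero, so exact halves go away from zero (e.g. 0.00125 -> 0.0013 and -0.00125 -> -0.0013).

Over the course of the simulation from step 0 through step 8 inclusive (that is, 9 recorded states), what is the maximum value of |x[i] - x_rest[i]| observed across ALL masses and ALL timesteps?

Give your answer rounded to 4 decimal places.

Step 0: x=[4.0000 9.0000 11.0000 17.0000] v=[0.0000 0.0000 0.0000 0.0000]
Step 1: x=[4.1600 8.5200 11.3200 16.6800] v=[0.8000 -2.4000 1.6000 -1.6000]
Step 2: x=[4.3776 7.7904 11.8448 16.1424] v=[1.0880 -3.6480 2.6240 -2.6880]
Step 3: x=[4.5012 7.1635 12.3891 15.5572] v=[0.6182 -3.1347 2.7213 -2.9261]
Step 4: x=[4.4108 6.9467 12.7688 15.1051] v=[-0.4520 -1.0841 1.8983 -2.2606]
Step 5: x=[4.0861 7.2557 12.8696 14.9192] v=[-1.6233 1.5449 0.5040 -0.9296]
Step 6: x=[3.6286 7.9558 12.6853 15.0453] v=[-2.2876 3.5003 -0.9217 0.6307]
Step 7: x=[3.2234 8.7202 12.3114 15.4338] v=[-2.0258 3.8221 -1.8695 1.9427]
Step 8: x=[3.0577 9.1797 11.9000 15.9628] v=[-0.8284 2.2976 -2.0570 2.6448]
Max displacement = 1.1797

Answer: 1.1797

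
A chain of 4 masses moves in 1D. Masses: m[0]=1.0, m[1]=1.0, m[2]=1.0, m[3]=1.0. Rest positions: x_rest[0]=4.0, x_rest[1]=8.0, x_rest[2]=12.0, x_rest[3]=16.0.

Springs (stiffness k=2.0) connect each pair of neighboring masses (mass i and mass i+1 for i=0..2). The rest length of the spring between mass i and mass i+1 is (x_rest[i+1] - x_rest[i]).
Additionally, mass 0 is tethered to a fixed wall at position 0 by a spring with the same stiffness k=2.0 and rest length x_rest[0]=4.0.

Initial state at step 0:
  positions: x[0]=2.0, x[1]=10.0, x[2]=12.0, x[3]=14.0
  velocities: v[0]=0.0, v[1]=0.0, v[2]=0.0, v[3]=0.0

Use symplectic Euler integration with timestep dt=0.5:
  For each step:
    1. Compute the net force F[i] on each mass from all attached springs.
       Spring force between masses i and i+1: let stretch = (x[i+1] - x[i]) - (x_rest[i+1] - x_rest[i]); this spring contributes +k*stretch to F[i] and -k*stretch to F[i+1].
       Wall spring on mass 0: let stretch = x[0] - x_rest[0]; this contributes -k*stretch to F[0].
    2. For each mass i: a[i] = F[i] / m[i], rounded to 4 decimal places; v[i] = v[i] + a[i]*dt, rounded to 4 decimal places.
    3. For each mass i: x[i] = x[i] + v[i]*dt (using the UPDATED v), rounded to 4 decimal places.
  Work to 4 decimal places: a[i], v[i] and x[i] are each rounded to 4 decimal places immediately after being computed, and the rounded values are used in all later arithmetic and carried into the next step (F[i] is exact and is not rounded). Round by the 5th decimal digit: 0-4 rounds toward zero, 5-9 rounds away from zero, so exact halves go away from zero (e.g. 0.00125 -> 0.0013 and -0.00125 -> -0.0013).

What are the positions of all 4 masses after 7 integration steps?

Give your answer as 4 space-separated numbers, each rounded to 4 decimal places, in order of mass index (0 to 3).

Answer: 5.9844 7.9532 11.0626 16.5469

Derivation:
Step 0: x=[2.0000 10.0000 12.0000 14.0000] v=[0.0000 0.0000 0.0000 0.0000]
Step 1: x=[5.0000 7.0000 12.0000 15.0000] v=[6.0000 -6.0000 0.0000 2.0000]
Step 2: x=[6.5000 5.5000 11.0000 16.5000] v=[3.0000 -3.0000 -2.0000 3.0000]
Step 3: x=[4.2500 7.2500 10.0000 17.2500] v=[-4.5000 3.5000 -2.0000 1.5000]
Step 4: x=[1.3750 8.8750 11.2500 16.3750] v=[-5.7500 3.2500 2.5000 -1.7500]
Step 5: x=[1.5625 7.9375 13.8750 14.9375] v=[0.3750 -1.8750 5.2500 -2.8750]
Step 6: x=[4.1563 6.7813 14.0625 14.9688] v=[5.1875 -2.3125 0.3750 0.0625]
Step 7: x=[5.9844 7.9532 11.0626 16.5469] v=[3.6562 2.3437 -5.9999 3.1562]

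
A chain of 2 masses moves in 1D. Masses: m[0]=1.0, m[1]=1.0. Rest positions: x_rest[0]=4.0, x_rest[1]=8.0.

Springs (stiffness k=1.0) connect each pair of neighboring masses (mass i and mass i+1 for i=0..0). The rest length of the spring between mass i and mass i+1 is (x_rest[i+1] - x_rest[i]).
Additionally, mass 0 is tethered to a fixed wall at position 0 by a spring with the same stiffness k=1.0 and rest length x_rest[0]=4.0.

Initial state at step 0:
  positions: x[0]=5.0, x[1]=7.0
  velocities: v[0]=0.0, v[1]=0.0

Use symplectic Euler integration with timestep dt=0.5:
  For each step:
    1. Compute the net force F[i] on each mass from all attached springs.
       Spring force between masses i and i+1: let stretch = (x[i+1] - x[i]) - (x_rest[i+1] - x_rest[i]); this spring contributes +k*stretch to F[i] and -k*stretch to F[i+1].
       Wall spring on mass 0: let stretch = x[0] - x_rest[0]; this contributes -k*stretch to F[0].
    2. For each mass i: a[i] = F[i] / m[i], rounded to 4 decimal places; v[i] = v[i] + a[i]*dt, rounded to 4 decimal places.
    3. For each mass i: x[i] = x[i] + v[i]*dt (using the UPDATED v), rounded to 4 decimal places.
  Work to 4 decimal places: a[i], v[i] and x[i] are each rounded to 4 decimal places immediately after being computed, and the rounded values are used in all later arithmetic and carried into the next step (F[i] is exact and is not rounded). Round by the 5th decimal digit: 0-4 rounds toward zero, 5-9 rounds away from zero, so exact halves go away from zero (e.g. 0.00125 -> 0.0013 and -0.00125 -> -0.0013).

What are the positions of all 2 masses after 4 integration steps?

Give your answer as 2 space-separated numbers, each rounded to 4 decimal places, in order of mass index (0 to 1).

Answer: 2.9180 8.6017

Derivation:
Step 0: x=[5.0000 7.0000] v=[0.0000 0.0000]
Step 1: x=[4.2500 7.5000] v=[-1.5000 1.0000]
Step 2: x=[3.2500 8.1875] v=[-2.0000 1.3750]
Step 3: x=[2.6719 8.6407] v=[-1.1563 0.9063]
Step 4: x=[2.9180 8.6017] v=[0.4922 -0.0781]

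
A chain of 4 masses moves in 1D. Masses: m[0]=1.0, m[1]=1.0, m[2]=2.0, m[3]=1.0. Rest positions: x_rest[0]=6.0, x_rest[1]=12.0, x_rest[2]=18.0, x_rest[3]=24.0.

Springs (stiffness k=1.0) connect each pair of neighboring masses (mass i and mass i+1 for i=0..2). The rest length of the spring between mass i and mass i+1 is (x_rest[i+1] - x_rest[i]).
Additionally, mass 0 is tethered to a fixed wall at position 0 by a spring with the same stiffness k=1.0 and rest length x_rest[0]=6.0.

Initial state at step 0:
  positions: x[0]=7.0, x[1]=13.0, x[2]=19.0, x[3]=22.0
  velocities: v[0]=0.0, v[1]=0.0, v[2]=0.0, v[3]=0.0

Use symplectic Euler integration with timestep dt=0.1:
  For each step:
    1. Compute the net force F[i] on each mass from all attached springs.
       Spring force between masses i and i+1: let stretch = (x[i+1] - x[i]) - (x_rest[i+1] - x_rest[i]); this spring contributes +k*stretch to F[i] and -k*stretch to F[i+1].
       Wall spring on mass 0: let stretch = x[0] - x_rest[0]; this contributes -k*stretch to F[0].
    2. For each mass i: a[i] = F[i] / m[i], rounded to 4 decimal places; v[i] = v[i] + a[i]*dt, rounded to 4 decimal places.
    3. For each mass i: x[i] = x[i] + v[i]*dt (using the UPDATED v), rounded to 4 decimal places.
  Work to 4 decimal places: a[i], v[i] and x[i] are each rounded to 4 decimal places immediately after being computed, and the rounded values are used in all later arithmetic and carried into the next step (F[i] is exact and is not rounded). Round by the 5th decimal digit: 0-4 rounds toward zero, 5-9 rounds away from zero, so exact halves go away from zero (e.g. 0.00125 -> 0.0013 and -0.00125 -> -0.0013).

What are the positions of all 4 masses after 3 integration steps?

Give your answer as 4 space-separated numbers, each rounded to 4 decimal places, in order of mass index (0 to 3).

Answer: 6.9410 12.9988 18.9115 22.1778

Derivation:
Step 0: x=[7.0000 13.0000 19.0000 22.0000] v=[0.0000 0.0000 0.0000 0.0000]
Step 1: x=[6.9900 13.0000 18.9850 22.0300] v=[-0.1000 0.0000 -0.1500 0.3000]
Step 2: x=[6.9702 12.9998 18.9553 22.0896] v=[-0.1980 -0.0025 -0.2970 0.5955]
Step 3: x=[6.9410 12.9988 18.9115 22.1778] v=[-0.2921 -0.0099 -0.4381 0.8821]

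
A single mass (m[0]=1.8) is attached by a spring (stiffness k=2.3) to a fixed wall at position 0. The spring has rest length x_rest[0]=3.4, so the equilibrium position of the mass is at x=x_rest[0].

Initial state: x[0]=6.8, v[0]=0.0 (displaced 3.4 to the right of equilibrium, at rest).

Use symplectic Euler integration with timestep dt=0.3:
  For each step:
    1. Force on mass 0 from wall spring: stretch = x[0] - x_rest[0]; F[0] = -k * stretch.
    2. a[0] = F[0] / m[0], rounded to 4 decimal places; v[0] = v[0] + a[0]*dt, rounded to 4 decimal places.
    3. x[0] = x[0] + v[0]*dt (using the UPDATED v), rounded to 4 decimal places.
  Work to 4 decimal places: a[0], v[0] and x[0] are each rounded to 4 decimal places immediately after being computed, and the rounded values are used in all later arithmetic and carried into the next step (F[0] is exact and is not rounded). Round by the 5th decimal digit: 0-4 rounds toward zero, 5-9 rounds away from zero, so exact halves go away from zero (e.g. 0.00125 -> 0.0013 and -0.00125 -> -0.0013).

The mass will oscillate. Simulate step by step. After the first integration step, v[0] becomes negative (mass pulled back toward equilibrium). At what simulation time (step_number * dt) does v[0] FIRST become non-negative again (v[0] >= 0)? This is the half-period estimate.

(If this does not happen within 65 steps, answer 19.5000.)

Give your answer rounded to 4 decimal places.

Step 0: x=[6.8000] v=[0.0000]
Step 1: x=[6.4090] v=[-1.3033]
Step 2: x=[5.6720] v=[-2.4567]
Step 3: x=[4.6737] v=[-3.3276]
Step 4: x=[3.5289] v=[-3.8159]
Step 5: x=[2.3693] v=[-3.8653]
Step 6: x=[1.3282] v=[-3.4702]
Step 7: x=[0.5254] v=[-2.6760]
Step 8: x=[0.0532] v=[-1.5741]
Step 9: x=[-0.0342] v=[-0.2912]
Step 10: x=[0.2734] v=[1.0252]
First v>=0 after going negative at step 10, time=3.0000

Answer: 3.0000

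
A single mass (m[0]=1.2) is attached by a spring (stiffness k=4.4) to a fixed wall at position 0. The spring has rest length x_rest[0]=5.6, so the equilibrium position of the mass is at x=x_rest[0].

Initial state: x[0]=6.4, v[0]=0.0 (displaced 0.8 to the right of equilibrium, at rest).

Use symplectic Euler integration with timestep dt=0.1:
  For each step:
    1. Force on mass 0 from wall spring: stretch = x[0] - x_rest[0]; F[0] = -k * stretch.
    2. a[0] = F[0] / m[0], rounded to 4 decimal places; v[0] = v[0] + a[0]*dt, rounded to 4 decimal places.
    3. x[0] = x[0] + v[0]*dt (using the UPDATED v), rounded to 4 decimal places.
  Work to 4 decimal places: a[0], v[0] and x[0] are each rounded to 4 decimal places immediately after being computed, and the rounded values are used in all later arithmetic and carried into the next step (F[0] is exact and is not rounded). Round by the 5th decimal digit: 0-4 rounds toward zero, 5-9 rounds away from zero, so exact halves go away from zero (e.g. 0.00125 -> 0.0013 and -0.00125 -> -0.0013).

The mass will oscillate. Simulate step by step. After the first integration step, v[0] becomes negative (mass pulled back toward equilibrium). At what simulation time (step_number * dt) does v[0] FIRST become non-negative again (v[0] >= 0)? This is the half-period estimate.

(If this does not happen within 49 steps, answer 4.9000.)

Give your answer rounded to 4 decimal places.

Answer: 1.7000

Derivation:
Step 0: x=[6.4000] v=[0.0000]
Step 1: x=[6.3707] v=[-0.2933]
Step 2: x=[6.3131] v=[-0.5759]
Step 3: x=[6.2294] v=[-0.8374]
Step 4: x=[6.1226] v=[-1.0682]
Step 5: x=[5.9966] v=[-1.2598]
Step 6: x=[5.8561] v=[-1.4052]
Step 7: x=[5.7062] v=[-1.4991]
Step 8: x=[5.5524] v=[-1.5380]
Step 9: x=[5.4003] v=[-1.5206]
Step 10: x=[5.2556] v=[-1.4474]
Step 11: x=[5.1235] v=[-1.3211]
Step 12: x=[5.0089] v=[-1.1464]
Step 13: x=[4.9159] v=[-0.9297]
Step 14: x=[4.8480] v=[-0.6789]
Step 15: x=[4.8077] v=[-0.4032]
Step 16: x=[4.7964] v=[-0.1127]
Step 17: x=[4.8146] v=[0.1820]
First v>=0 after going negative at step 17, time=1.7000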